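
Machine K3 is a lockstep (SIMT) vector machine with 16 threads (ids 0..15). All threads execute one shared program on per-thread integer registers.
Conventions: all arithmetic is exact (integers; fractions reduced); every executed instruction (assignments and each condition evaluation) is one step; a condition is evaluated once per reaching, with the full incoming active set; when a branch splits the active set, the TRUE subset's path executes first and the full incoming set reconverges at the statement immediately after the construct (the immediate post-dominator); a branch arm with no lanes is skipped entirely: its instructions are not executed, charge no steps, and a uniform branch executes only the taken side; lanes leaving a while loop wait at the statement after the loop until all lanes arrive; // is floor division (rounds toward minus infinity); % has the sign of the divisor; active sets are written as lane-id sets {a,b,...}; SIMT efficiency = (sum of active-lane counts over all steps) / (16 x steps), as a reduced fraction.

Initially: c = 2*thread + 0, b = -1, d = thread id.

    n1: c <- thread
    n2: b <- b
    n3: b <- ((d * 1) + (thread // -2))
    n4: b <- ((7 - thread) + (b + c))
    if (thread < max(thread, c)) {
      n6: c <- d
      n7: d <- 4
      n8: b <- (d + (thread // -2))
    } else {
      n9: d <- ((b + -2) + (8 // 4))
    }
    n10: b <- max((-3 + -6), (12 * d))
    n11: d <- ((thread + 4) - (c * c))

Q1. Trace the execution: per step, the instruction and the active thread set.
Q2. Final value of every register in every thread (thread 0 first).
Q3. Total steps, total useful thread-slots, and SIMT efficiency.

step 0: c <- thread                  {0,1,2,3,4,5,6,7,8,9,10,11,12,13,14,15}
step 1: b <- b                       {0,1,2,3,4,5,6,7,8,9,10,11,12,13,14,15}
step 2: b <- ((d * 1) + (thread // -2)) {0,1,2,3,4,5,6,7,8,9,10,11,12,13,14,15}
step 3: b <- ((7 - thread) + (b + c)) {0,1,2,3,4,5,6,7,8,9,10,11,12,13,14,15}
step 4: eval (thread < max(thread, c)) {0,1,2,3,4,5,6,7,8,9,10,11,12,13,14,15}
step 5: d <- ((b + -2) + (8 // 4))   {0,1,2,3,4,5,6,7,8,9,10,11,12,13,14,15}
step 6: b <- max((-3 + -6), (12 * d)) {0,1,2,3,4,5,6,7,8,9,10,11,12,13,14,15}
step 7: d <- ((thread + 4) - (c * c)) {0,1,2,3,4,5,6,7,8,9,10,11,12,13,14,15}

Answer: 8 steps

c: 0,1,2,3,4,5,6,7,8,9,10,11,12,13,14,15
b: 84,84,96,96,108,108,120,120,132,132,144,144,156,156,168,168
d: 4,4,2,-2,-8,-16,-26,-38,-52,-68,-86,-106,-128,-152,-178,-206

steps = 8; useful = 128; efficiency = 128/128 = 1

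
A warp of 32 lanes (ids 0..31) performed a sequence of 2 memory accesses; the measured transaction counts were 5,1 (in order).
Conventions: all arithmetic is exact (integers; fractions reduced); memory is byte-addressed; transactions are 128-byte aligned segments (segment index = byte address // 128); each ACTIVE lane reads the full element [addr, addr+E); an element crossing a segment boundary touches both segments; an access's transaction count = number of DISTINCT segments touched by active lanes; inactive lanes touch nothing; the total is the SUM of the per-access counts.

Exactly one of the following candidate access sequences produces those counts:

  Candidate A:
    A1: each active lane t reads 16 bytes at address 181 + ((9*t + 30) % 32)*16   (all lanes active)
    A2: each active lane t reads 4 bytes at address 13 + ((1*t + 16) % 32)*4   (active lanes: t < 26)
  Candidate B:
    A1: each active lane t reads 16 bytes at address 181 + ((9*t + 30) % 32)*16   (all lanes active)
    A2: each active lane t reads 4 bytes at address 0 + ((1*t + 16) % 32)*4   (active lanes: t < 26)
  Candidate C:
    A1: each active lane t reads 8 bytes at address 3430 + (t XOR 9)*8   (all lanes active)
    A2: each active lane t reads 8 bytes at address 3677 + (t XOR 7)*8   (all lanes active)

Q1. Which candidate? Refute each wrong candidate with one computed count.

A: A2 gives 2 transactions, not 1
C: A1 gives 3 transactions, not 5
B: all counts match (5,1)

Answer: B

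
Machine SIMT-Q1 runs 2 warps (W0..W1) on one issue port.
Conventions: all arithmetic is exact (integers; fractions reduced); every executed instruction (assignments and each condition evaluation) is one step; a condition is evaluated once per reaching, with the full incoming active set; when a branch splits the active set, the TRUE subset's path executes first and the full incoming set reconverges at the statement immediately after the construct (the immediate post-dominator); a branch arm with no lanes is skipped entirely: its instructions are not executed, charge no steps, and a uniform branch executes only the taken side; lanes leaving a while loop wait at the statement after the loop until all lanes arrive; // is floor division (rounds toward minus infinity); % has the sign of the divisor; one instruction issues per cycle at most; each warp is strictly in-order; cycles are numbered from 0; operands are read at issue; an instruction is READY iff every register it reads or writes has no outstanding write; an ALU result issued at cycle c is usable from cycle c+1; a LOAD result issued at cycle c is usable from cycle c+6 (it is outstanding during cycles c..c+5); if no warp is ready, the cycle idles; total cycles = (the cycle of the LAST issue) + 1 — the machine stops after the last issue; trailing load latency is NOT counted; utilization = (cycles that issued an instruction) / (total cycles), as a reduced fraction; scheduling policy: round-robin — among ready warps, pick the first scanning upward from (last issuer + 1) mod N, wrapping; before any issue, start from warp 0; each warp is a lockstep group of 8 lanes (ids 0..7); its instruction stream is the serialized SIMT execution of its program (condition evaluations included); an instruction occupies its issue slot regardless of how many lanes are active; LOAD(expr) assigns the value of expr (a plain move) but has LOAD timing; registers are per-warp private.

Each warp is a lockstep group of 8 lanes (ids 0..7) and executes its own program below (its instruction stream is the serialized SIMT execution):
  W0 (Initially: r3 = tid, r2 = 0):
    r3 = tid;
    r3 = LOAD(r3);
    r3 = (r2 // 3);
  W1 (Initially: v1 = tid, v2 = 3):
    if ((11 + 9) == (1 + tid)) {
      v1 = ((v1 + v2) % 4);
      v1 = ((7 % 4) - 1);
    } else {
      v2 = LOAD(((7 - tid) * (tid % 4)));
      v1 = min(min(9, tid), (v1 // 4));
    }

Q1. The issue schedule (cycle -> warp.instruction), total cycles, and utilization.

cycle 0: W0.I0
cycle 1: W1.I0
cycle 2: W0.I1
cycle 3: W1.I1
cycle 4: W1.I2
cycle 5: idle
cycle 6: idle
cycle 7: idle
cycle 8: W0.I2

Answer: 9 cycles, utilization 2/3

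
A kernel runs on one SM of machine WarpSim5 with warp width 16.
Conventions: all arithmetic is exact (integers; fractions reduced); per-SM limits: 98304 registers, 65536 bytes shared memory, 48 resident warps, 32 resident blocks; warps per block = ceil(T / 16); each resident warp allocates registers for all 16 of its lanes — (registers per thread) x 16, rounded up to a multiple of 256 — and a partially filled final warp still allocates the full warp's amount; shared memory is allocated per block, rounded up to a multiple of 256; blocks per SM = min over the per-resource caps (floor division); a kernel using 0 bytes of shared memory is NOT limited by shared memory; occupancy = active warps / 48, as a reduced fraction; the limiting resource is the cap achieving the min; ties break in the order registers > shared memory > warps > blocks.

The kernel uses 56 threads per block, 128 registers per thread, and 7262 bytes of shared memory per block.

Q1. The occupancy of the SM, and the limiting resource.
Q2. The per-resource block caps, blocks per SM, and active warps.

Answer: occupancy 2/3, limited by shared memory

registers: 12 blocks
shared memory: 8 blocks
warps: 12 blocks
blocks: 32 blocks

Answer: 8 blocks, 32 active warps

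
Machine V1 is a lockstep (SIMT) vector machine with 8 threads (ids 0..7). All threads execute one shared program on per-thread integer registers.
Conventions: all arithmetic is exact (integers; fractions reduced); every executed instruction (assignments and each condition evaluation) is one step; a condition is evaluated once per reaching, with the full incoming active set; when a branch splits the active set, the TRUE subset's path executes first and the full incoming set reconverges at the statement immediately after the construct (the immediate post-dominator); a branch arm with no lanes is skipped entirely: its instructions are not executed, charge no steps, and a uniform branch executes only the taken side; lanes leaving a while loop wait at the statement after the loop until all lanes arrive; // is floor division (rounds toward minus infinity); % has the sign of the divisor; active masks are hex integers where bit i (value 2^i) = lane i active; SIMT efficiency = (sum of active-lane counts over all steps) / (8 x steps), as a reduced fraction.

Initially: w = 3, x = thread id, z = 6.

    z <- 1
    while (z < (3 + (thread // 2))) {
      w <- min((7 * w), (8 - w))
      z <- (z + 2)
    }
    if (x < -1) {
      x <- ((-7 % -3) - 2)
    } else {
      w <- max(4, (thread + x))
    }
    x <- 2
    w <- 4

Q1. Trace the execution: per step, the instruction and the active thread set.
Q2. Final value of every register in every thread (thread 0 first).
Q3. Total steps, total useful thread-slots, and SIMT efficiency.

step 0: z <- 1                       0xff
step 1: eval (z < (3 + (thread // 2))) 0xff
step 2: w <- min((7 * w), (8 - w))   0xff
step 3: z <- (z + 2)                 0xff
step 4: eval (z < (3 + (thread // 2))) 0xff
step 5: w <- min((7 * w), (8 - w))   0xfc
step 6: z <- (z + 2)                 0xfc
step 7: eval (z < (3 + (thread // 2))) 0xfc
step 8: w <- min((7 * w), (8 - w))   0xc0
step 9: z <- (z + 2)                 0xc0
step 10: eval (z < (3 + (thread // 2))) 0xc0
step 11: eval (x < -1)                0xff
step 12: w <- max(4, (thread + x))    0xff
step 13: x <- 2                       0xff
step 14: w <- 4                       0xff

Answer: 15 steps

w: 4,4,4,4,4,4,4,4
x: 2,2,2,2,2,2,2,2
z: 3,3,5,5,5,5,7,7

steps = 15; useful = 96; efficiency = 96/120 = 4/5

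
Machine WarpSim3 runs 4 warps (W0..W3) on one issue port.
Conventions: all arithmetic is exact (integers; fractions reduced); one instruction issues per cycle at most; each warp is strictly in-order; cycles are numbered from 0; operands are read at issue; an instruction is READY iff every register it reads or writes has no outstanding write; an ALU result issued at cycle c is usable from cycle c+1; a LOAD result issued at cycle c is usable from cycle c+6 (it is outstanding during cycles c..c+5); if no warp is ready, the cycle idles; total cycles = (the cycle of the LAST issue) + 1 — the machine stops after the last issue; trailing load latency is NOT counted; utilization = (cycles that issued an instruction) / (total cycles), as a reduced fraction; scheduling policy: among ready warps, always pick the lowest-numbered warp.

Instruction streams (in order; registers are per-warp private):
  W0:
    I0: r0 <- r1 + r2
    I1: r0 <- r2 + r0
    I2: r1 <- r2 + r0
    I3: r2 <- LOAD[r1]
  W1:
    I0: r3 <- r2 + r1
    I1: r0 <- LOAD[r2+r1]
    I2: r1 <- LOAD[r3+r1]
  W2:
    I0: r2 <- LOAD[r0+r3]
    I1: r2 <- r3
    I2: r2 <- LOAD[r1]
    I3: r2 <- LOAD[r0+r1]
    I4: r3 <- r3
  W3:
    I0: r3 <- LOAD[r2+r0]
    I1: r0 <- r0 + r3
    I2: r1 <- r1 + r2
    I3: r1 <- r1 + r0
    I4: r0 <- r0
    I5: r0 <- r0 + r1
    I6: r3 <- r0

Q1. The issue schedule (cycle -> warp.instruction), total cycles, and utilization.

cycle 0: W0.I0
cycle 1: W0.I1
cycle 2: W0.I2
cycle 3: W0.I3
cycle 4: W1.I0
cycle 5: W1.I1
cycle 6: W1.I2
cycle 7: W2.I0
cycle 8: W3.I0
cycle 9: idle
cycle 10: idle
cycle 11: idle
cycle 12: idle
cycle 13: W2.I1
cycle 14: W2.I2
cycle 15: W3.I1
cycle 16: W3.I2
cycle 17: W3.I3
cycle 18: W3.I4
cycle 19: W3.I5
cycle 20: W2.I3
cycle 21: W2.I4
cycle 22: W3.I6

Answer: 23 cycles, utilization 19/23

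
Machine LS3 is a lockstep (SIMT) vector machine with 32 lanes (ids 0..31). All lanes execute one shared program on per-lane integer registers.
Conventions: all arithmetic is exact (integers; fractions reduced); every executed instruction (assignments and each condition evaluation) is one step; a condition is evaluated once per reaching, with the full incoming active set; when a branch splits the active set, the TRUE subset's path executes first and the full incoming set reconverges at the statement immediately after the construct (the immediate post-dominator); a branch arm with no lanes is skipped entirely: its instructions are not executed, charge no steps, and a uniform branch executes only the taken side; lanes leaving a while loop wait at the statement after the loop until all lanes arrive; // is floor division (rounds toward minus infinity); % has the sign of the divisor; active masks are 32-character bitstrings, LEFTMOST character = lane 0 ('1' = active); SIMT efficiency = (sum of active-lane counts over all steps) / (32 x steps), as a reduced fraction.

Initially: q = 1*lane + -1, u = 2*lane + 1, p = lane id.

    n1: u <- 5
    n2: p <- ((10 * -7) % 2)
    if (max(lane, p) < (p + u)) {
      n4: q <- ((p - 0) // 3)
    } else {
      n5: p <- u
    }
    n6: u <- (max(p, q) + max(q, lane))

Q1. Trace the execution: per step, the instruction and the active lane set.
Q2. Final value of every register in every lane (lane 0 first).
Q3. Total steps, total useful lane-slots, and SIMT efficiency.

step 0: u <- 5                       11111111111111111111111111111111
step 1: p <- ((10 * -7) % 2)         11111111111111111111111111111111
step 2: eval (max(lane, p) < (p + u)) 11111111111111111111111111111111
step 3: q <- ((p - 0) // 3)          11111000000000000000000000000000
step 4: p <- u                       00000111111111111111111111111111
step 5: u <- (max(p, q) + max(q, lane)) 11111111111111111111111111111111

Answer: 6 steps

q: 0,0,0,0,0,4,5,6,7,8,9,10,11,12,13,14,15,16,17,18,19,20,21,22,23,24,25,26,27,28,29,30
u: 0,1,2,3,4,10,11,13,15,17,19,21,23,25,27,29,31,33,35,37,39,41,43,45,47,49,51,53,55,57,59,61
p: 0,0,0,0,0,5,5,5,5,5,5,5,5,5,5,5,5,5,5,5,5,5,5,5,5,5,5,5,5,5,5,5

steps = 6; useful = 160; efficiency = 160/192 = 5/6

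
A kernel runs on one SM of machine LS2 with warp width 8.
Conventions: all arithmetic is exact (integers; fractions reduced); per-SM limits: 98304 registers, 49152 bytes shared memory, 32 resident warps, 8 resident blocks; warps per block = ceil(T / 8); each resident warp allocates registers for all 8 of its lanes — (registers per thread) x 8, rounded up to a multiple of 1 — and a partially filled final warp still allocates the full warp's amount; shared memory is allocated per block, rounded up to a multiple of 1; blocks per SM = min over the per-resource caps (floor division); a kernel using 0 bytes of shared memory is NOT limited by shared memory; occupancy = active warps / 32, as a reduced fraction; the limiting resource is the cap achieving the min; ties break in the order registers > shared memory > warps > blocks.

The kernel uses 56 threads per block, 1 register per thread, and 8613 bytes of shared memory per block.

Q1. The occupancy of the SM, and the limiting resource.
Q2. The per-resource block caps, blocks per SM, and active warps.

Answer: occupancy 7/8, limited by warps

registers: 1755 blocks
shared memory: 5 blocks
warps: 4 blocks
blocks: 8 blocks

Answer: 4 blocks, 28 active warps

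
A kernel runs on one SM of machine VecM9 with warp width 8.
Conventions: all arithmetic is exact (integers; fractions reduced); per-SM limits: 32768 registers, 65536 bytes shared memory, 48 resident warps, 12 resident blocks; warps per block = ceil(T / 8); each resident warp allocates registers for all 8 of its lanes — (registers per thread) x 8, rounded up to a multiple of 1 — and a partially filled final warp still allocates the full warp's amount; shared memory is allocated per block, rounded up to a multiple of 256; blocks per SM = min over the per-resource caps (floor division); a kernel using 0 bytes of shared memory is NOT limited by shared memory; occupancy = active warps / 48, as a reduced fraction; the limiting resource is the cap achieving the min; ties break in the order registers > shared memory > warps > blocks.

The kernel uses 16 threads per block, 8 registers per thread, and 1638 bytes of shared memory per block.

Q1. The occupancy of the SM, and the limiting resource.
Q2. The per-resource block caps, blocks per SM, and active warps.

Answer: occupancy 1/2, limited by blocks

registers: 256 blocks
shared memory: 36 blocks
warps: 24 blocks
blocks: 12 blocks

Answer: 12 blocks, 24 active warps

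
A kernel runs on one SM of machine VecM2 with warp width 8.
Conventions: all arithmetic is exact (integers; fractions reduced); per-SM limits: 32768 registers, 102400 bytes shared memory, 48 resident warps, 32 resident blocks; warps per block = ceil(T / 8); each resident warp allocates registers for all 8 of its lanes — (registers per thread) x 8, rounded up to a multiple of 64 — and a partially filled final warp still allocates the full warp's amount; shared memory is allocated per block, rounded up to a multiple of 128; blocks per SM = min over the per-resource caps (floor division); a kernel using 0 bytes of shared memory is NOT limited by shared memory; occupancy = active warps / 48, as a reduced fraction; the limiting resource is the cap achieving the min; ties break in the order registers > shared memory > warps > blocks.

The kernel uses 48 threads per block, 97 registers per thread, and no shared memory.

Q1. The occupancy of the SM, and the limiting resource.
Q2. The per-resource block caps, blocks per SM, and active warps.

Answer: occupancy 3/4, limited by registers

registers: 6 blocks
shared memory: no limit (kernel uses none)
warps: 8 blocks
blocks: 32 blocks

Answer: 6 blocks, 36 active warps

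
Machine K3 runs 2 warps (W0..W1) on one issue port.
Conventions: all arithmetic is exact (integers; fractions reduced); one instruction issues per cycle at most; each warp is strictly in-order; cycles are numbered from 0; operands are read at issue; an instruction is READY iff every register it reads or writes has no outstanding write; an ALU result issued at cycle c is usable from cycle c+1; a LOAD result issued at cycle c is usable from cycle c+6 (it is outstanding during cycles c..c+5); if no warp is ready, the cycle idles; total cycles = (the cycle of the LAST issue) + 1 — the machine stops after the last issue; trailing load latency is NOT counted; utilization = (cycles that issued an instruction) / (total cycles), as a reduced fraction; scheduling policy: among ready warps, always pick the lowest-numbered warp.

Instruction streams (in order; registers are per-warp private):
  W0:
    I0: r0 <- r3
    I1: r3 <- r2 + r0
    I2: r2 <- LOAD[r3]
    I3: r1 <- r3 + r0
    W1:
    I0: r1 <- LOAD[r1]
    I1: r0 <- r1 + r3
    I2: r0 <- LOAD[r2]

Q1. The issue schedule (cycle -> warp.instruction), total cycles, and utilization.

cycle 0: W0.I0
cycle 1: W0.I1
cycle 2: W0.I2
cycle 3: W0.I3
cycle 4: W1.I0
cycle 5: idle
cycle 6: idle
cycle 7: idle
cycle 8: idle
cycle 9: idle
cycle 10: W1.I1
cycle 11: W1.I2

Answer: 12 cycles, utilization 7/12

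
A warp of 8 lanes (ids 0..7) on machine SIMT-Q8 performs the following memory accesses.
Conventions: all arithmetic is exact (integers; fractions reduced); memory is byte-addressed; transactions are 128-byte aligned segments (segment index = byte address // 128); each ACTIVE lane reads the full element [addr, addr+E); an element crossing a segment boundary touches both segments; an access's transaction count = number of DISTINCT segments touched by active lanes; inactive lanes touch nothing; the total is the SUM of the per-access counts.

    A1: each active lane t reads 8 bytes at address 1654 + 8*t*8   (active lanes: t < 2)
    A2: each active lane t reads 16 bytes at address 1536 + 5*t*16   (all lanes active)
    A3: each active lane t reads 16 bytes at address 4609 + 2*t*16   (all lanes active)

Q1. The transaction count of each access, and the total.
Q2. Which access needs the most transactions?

A1: 2 transactions
A2: 5 transactions
A3: 2 transactions

Answer: 2,5,2; total 9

Answer: A2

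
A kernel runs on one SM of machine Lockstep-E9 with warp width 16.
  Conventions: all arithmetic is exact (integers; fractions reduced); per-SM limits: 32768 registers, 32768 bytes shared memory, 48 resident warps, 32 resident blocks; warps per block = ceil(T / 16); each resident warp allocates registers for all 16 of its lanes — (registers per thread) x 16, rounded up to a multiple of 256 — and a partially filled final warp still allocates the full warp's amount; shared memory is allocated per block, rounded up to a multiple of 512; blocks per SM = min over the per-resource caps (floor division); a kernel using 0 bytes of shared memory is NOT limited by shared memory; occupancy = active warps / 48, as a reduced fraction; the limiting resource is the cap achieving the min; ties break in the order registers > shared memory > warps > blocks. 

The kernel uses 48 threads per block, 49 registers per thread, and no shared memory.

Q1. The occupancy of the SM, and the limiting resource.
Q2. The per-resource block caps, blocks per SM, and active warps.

Answer: occupancy 5/8, limited by registers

registers: 10 blocks
shared memory: no limit (kernel uses none)
warps: 16 blocks
blocks: 32 blocks

Answer: 10 blocks, 30 active warps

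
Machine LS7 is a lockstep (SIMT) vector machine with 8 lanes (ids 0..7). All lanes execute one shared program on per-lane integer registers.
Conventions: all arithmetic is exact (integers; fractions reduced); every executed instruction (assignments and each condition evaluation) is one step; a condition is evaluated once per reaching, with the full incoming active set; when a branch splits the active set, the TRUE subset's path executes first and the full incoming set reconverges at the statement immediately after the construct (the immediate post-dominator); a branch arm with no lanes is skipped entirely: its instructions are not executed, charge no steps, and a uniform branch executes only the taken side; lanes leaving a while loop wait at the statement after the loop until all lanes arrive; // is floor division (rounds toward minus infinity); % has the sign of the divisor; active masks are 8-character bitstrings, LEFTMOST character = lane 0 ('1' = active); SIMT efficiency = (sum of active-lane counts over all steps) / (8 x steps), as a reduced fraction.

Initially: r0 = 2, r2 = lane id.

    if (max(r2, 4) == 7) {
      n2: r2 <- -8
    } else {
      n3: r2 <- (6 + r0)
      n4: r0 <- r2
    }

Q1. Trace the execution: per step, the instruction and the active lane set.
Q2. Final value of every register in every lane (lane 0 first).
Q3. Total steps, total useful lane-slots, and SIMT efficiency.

step 0: eval (max(r2, 4) == 7)       11111111
step 1: r2 <- -8                     00000001
step 2: r2 <- (6 + r0)               11111110
step 3: r0 <- r2                     11111110

Answer: 4 steps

r0: 8,8,8,8,8,8,8,2
r2: 8,8,8,8,8,8,8,-8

steps = 4; useful = 23; efficiency = 23/32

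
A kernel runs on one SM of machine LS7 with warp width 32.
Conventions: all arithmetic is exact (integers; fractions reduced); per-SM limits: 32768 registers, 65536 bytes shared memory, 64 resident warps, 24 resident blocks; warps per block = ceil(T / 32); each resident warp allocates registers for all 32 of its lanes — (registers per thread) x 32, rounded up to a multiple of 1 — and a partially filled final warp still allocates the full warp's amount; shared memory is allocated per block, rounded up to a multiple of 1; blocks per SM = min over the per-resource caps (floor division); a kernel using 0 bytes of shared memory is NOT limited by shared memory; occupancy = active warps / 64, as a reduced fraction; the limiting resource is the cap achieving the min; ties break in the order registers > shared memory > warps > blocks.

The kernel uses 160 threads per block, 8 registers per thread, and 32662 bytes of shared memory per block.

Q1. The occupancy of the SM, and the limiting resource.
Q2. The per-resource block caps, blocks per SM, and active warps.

Answer: occupancy 5/32, limited by shared memory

registers: 25 blocks
shared memory: 2 blocks
warps: 12 blocks
blocks: 24 blocks

Answer: 2 blocks, 10 active warps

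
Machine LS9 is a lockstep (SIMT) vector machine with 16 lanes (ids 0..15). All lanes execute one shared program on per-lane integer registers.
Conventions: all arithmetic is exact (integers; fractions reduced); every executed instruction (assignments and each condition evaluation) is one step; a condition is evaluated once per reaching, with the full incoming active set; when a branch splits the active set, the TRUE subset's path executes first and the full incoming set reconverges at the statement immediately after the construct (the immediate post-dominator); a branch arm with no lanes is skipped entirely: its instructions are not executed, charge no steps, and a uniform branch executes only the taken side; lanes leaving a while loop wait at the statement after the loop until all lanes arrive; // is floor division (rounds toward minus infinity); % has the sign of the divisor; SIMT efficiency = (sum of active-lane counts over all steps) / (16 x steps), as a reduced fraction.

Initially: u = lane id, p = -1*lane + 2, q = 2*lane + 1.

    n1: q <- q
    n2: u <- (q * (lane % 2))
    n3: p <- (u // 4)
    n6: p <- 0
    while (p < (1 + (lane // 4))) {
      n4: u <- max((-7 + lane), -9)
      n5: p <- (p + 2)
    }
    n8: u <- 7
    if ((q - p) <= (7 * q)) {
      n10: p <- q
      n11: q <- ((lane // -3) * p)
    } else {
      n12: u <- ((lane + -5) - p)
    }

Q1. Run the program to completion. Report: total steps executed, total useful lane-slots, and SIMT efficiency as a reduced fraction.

Answer: 15 steps, 216 useful, 9/10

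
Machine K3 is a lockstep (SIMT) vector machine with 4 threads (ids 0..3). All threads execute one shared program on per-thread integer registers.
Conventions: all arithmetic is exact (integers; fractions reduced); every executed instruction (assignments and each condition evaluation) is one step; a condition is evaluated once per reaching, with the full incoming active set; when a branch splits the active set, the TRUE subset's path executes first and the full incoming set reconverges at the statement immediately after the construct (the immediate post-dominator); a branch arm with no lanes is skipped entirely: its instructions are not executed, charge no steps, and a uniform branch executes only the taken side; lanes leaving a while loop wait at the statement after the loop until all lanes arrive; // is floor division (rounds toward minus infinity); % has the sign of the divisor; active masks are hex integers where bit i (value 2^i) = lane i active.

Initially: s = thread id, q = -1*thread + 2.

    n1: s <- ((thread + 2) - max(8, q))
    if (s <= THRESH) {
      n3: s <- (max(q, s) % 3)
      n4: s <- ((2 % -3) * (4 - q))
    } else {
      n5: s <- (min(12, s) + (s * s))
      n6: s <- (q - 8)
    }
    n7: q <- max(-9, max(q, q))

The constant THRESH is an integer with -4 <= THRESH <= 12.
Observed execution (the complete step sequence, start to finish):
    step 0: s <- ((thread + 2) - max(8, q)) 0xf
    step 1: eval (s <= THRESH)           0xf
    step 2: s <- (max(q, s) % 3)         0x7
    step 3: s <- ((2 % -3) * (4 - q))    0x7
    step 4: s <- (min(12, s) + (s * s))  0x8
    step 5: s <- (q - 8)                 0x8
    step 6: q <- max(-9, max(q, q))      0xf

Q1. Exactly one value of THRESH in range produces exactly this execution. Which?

Answer: THRESH = -4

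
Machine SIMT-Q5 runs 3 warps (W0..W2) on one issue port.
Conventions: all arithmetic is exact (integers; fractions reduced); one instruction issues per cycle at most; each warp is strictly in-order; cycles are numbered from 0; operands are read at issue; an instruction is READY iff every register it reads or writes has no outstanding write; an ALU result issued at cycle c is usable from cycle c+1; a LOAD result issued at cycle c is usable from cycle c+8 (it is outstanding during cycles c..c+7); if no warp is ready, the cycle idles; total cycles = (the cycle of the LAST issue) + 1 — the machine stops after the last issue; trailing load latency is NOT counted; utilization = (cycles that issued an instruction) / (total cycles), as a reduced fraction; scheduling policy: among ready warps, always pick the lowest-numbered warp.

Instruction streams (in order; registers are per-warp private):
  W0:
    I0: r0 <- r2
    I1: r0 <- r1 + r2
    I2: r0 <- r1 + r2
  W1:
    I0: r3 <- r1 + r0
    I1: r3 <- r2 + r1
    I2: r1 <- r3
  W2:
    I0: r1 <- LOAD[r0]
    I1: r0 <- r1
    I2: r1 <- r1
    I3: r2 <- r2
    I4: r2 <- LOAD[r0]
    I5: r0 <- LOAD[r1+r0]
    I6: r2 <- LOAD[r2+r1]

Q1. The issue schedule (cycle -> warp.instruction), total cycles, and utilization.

cycle 0: W0.I0
cycle 1: W0.I1
cycle 2: W0.I2
cycle 3: W1.I0
cycle 4: W1.I1
cycle 5: W1.I2
cycle 6: W2.I0
cycle 7: idle
cycle 8: idle
cycle 9: idle
cycle 10: idle
cycle 11: idle
cycle 12: idle
cycle 13: idle
cycle 14: W2.I1
cycle 15: W2.I2
cycle 16: W2.I3
cycle 17: W2.I4
cycle 18: W2.I5
cycle 19: idle
cycle 20: idle
cycle 21: idle
cycle 22: idle
cycle 23: idle
cycle 24: idle
cycle 25: W2.I6

Answer: 26 cycles, utilization 1/2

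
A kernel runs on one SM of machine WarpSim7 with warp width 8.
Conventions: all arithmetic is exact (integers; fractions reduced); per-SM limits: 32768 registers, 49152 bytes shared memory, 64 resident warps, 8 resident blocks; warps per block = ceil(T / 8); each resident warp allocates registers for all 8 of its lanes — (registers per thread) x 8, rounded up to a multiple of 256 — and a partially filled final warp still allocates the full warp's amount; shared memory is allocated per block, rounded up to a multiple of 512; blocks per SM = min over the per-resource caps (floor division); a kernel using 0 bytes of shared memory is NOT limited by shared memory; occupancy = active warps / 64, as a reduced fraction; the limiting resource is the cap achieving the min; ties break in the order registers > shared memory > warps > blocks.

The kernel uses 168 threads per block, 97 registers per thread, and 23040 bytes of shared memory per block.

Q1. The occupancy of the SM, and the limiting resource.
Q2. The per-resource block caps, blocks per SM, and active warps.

Answer: occupancy 21/64, limited by registers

registers: 1 block
shared memory: 2 blocks
warps: 3 blocks
blocks: 8 blocks

Answer: 1 block, 21 active warps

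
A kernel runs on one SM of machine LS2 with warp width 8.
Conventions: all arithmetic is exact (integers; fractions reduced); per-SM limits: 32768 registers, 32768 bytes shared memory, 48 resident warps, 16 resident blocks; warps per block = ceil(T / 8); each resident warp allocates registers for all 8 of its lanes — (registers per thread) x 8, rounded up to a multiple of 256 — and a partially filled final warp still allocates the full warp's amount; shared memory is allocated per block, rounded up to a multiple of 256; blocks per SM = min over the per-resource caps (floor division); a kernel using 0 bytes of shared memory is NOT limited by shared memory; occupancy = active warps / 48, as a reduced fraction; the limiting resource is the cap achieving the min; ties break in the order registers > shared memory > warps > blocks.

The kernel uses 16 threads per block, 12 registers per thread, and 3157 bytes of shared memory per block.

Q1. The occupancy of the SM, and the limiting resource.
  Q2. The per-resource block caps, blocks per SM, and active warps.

Answer: occupancy 3/8, limited by shared memory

registers: 64 blocks
shared memory: 9 blocks
warps: 24 blocks
blocks: 16 blocks

Answer: 9 blocks, 18 active warps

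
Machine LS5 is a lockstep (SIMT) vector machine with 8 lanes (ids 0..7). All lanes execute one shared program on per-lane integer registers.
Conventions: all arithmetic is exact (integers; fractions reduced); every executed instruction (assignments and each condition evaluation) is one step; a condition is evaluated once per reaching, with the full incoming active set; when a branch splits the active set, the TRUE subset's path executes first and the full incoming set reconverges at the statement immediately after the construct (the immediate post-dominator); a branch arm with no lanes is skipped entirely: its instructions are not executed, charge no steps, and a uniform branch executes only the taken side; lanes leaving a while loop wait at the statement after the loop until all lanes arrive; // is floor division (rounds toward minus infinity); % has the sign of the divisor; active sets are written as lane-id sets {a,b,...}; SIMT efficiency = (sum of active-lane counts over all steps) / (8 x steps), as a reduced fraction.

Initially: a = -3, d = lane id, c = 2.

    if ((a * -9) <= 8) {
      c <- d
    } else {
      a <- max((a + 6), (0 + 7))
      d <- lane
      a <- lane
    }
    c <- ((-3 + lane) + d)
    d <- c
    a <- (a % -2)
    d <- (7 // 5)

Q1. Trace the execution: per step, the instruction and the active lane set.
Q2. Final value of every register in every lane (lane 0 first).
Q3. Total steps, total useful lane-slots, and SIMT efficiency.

step 0: eval ((a * -9) <= 8)         {0,1,2,3,4,5,6,7}
step 1: a <- max((a + 6), (0 + 7))   {0,1,2,3,4,5,6,7}
step 2: d <- lane                    {0,1,2,3,4,5,6,7}
step 3: a <- lane                    {0,1,2,3,4,5,6,7}
step 4: c <- ((-3 + lane) + d)       {0,1,2,3,4,5,6,7}
step 5: d <- c                       {0,1,2,3,4,5,6,7}
step 6: a <- (a % -2)                {0,1,2,3,4,5,6,7}
step 7: d <- (7 // 5)                {0,1,2,3,4,5,6,7}

Answer: 8 steps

a: 0,-1,0,-1,0,-1,0,-1
d: 1,1,1,1,1,1,1,1
c: -3,-1,1,3,5,7,9,11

steps = 8; useful = 64; efficiency = 64/64 = 1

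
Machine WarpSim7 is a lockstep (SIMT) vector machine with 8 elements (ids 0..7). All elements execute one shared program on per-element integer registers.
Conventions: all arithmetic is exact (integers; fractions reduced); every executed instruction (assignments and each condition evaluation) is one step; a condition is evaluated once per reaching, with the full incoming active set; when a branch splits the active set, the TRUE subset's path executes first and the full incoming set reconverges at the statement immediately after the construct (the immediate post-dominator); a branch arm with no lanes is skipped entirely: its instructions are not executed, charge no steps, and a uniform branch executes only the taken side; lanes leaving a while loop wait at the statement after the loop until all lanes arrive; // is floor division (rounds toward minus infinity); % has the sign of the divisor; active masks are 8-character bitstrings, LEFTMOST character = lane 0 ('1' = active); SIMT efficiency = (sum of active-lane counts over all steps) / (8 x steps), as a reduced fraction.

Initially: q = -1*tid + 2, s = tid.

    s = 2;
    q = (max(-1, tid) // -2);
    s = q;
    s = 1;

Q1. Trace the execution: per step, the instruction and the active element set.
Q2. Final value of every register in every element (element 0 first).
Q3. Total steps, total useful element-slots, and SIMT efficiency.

step 0: s <- 2                       11111111
step 1: q <- (max(-1, tid) // -2)    11111111
step 2: s <- q                       11111111
step 3: s <- 1                       11111111

Answer: 4 steps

q: 0,-1,-1,-2,-2,-3,-3,-4
s: 1,1,1,1,1,1,1,1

steps = 4; useful = 32; efficiency = 32/32 = 1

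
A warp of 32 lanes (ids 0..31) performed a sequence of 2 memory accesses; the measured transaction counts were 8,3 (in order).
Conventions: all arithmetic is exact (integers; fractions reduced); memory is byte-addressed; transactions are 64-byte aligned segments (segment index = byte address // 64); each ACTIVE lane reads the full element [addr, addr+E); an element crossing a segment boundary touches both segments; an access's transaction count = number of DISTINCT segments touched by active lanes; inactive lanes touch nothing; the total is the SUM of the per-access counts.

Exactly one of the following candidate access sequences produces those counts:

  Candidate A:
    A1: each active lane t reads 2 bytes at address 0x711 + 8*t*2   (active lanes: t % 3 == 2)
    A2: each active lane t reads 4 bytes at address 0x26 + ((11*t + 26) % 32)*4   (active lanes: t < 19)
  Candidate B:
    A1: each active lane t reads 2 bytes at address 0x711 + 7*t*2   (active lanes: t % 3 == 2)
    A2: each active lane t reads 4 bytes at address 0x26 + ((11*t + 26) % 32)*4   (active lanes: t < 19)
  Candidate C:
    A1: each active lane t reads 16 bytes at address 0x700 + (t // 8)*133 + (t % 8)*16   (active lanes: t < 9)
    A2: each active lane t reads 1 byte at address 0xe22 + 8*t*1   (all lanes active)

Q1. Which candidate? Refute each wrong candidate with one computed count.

B: A1 gives 7 transactions, not 8
C: A1 gives 3 transactions, not 8
A: all counts match (8,3)

Answer: A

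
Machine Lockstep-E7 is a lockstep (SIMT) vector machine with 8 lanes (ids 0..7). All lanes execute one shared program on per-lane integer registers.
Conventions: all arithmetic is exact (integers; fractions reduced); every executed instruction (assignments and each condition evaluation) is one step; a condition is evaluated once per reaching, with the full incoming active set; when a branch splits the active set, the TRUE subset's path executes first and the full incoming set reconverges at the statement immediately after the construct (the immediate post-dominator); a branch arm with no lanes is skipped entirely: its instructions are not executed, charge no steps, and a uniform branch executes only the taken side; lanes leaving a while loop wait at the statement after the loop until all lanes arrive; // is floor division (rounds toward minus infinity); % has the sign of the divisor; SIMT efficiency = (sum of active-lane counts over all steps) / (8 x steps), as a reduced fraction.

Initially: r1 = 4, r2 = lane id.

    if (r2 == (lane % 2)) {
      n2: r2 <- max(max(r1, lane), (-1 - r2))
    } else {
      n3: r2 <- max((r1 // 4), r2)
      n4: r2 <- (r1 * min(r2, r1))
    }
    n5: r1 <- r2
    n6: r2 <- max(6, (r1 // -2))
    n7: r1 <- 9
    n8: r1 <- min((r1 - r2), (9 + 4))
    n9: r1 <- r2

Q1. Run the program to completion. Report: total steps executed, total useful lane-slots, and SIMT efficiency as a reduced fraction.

Answer: 9 steps, 62 useful, 31/36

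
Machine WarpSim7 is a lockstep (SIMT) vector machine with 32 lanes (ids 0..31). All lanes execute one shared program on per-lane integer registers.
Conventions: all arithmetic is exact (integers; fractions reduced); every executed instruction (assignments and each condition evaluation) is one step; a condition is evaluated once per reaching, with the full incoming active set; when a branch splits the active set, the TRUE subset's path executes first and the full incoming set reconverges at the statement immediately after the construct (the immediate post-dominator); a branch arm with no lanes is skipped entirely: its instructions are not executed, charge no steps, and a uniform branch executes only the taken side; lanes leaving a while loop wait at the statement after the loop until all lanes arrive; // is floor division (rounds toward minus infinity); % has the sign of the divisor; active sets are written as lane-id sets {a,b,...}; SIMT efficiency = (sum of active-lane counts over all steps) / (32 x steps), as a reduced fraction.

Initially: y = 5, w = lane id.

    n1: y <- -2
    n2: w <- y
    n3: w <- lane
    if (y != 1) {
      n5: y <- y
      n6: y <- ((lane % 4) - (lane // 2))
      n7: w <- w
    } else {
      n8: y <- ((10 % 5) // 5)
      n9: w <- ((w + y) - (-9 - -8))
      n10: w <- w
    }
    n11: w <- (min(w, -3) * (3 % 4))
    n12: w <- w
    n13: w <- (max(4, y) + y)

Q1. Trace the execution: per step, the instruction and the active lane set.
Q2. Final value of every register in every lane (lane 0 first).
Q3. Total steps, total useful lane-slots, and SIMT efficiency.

step 0: y <- -2                      {0,1,2,3,4,5,6,7,8,9,10,11,12,13,14,15,16,17,18,19,20,21,22,23,24,25,26,27,28,29,30,31}
step 1: w <- y                       {0,1,2,3,4,5,6,7,8,9,10,11,12,13,14,15,16,17,18,19,20,21,22,23,24,25,26,27,28,29,30,31}
step 2: w <- lane                    {0,1,2,3,4,5,6,7,8,9,10,11,12,13,14,15,16,17,18,19,20,21,22,23,24,25,26,27,28,29,30,31}
step 3: eval (y != 1)                {0,1,2,3,4,5,6,7,8,9,10,11,12,13,14,15,16,17,18,19,20,21,22,23,24,25,26,27,28,29,30,31}
step 4: y <- y                       {0,1,2,3,4,5,6,7,8,9,10,11,12,13,14,15,16,17,18,19,20,21,22,23,24,25,26,27,28,29,30,31}
step 5: y <- ((lane % 4) - (lane // 2)) {0,1,2,3,4,5,6,7,8,9,10,11,12,13,14,15,16,17,18,19,20,21,22,23,24,25,26,27,28,29,30,31}
step 6: w <- w                       {0,1,2,3,4,5,6,7,8,9,10,11,12,13,14,15,16,17,18,19,20,21,22,23,24,25,26,27,28,29,30,31}
step 7: w <- (min(w, -3) * (3 % 4))  {0,1,2,3,4,5,6,7,8,9,10,11,12,13,14,15,16,17,18,19,20,21,22,23,24,25,26,27,28,29,30,31}
step 8: w <- w                       {0,1,2,3,4,5,6,7,8,9,10,11,12,13,14,15,16,17,18,19,20,21,22,23,24,25,26,27,28,29,30,31}
step 9: w <- (max(4, y) + y)         {0,1,2,3,4,5,6,7,8,9,10,11,12,13,14,15,16,17,18,19,20,21,22,23,24,25,26,27,28,29,30,31}

Answer: 10 steps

y: 0,1,1,2,-2,-1,-1,0,-4,-3,-3,-2,-6,-5,-5,-4,-8,-7,-7,-6,-10,-9,-9,-8,-12,-11,-11,-10,-14,-13,-13,-12
w: 4,5,5,6,2,3,3,4,0,1,1,2,-2,-1,-1,0,-4,-3,-3,-2,-6,-5,-5,-4,-8,-7,-7,-6,-10,-9,-9,-8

steps = 10; useful = 320; efficiency = 320/320 = 1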